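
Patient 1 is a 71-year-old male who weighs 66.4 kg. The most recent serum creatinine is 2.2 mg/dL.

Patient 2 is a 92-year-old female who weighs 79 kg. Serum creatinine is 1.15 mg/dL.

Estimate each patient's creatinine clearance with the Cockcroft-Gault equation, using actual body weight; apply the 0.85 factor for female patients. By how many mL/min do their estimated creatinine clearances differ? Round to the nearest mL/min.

Patient 1: CrCl = (140 − 71) × 66.4 / (72 × 2.2) = 4581.6 / 158.40 ≈ 28.9 mL/min
Patient 2: CrCl = (140 − 92) × 79 / (72 × 1.15) × 0.85 = 3792.0 / 82.80 × 0.85 ≈ 38.9 mL/min
|28.9 − 38.9| = 10.0 mL/min

10 mL/min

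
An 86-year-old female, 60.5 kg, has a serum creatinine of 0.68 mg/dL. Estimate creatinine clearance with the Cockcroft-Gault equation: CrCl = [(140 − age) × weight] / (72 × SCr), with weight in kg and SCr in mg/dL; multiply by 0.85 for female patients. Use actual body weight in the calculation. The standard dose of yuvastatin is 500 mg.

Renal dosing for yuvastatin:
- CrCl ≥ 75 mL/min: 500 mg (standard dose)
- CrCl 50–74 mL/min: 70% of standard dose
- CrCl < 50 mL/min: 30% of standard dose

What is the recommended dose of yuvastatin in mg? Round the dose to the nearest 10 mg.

CrCl = (140 − 86) × 60.5 / (72 × 0.68) × 0.85 = 3267.0 / 48.96 × 0.85 ≈ 56.7 mL/min
CrCl ≈ 57 mL/min → bracket 50–74 mL/min.
70% of 500 mg = 350 mg

350 mg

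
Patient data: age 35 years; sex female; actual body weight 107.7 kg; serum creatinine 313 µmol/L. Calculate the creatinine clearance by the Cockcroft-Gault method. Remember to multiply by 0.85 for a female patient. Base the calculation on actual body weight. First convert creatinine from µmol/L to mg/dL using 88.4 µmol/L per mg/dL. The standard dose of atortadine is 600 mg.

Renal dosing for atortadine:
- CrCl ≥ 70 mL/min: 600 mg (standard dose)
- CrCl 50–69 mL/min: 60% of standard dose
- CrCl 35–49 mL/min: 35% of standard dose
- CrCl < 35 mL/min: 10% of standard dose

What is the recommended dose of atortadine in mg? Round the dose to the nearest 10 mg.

SCr = 313 / 88.4 = 3.541 mg/dL
CrCl = (140 − 35) × 107.7 / (72 × 3.541) × 0.85 = 11308.5 / 254.95 × 0.85 ≈ 37.7 mL/min
CrCl ≈ 38 mL/min → bracket 35–49 mL/min.
35% of 600 mg = 210 mg

210 mg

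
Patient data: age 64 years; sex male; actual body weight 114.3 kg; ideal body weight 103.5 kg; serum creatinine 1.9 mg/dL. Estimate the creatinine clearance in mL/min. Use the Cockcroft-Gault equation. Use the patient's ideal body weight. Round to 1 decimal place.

CrCl = (140 − 64) × 103.5 / (72 × 1.9) = 7866.0 / 136.80 ≈ 57.5 mL/min

57.5 mL/min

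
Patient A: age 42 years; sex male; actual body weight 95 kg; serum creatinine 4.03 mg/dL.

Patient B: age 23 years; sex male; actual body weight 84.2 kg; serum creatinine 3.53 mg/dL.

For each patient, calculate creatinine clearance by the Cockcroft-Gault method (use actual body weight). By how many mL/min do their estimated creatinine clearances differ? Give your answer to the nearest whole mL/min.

Patient A: CrCl = (140 − 42) × 95 / (72 × 4.03) = 9310.0 / 290.16 ≈ 32.1 mL/min
Patient B: CrCl = (140 − 23) × 84.2 / (72 × 3.53) = 9851.4 / 254.16 ≈ 38.8 mL/min
|32.1 − 38.8| = 6.7 mL/min

7 mL/min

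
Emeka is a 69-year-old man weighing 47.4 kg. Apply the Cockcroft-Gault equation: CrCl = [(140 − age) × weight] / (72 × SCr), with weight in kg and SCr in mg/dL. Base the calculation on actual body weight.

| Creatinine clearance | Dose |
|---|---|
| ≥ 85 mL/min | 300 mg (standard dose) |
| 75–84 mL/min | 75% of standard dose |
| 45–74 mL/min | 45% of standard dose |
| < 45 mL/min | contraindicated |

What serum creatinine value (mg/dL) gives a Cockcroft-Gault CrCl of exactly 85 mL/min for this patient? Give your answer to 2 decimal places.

0.55 mg/dL

Standard dose requires CrCl ≥ 85 mL/min.
Set (140 − 69) × 47.4 / (72 × SCr) = 85
SCr = (140 − 69) × 47.4 / (72 × 85) = 0.550 mg/dL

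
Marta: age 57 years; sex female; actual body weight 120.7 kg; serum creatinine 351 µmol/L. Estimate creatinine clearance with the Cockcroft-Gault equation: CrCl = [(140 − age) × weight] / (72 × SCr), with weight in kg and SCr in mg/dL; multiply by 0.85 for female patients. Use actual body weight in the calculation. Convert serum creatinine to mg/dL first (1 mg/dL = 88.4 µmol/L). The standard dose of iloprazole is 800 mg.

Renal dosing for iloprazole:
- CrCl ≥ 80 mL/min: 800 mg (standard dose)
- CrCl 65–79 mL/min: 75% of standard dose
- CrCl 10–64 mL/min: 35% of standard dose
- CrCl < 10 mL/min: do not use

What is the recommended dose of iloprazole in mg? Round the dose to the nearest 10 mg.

280 mg

SCr = 351 / 88.4 = 3.971 mg/dL
CrCl = (140 − 57) × 120.7 / (72 × 3.971) × 0.85 = 10018.1 / 285.91 × 0.85 ≈ 29.8 mL/min
CrCl ≈ 30 mL/min → bracket 10–64 mL/min.
35% of 800 mg = 280 mg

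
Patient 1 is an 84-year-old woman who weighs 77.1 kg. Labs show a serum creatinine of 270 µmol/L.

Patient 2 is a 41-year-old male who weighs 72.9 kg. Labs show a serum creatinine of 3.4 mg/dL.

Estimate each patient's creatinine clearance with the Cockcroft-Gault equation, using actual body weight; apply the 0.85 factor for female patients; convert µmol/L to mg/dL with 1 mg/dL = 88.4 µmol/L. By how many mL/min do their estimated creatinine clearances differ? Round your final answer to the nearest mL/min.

13 mL/min

Patient 1: SCr = 270 / 88.4 = 3.054 mg/dL
Patient 1: CrCl = (140 − 84) × 77.1 / (72 × 3.054) × 0.85 = 4317.6 / 219.89 × 0.85 ≈ 16.7 mL/min
Patient 2: CrCl = (140 − 41) × 72.9 / (72 × 3.4) = 7217.1 / 244.80 ≈ 29.5 mL/min
|16.7 − 29.5| = 12.8 mL/min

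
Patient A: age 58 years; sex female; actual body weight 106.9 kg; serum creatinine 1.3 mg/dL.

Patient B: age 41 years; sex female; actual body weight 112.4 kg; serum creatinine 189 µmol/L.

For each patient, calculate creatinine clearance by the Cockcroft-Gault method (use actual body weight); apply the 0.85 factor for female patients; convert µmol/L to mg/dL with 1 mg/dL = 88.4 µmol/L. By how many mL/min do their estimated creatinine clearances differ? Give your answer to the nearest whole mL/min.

Patient A: CrCl = (140 − 58) × 106.9 / (72 × 1.3) × 0.85 = 8765.8 / 93.60 × 0.85 ≈ 79.6 mL/min
Patient B: SCr = 189 / 88.4 = 2.138 mg/dL
Patient B: CrCl = (140 − 41) × 112.4 / (72 × 2.138) × 0.85 = 11127.6 / 153.94 × 0.85 ≈ 61.4 mL/min
|79.6 − 61.4| = 18.2 mL/min

18 mL/min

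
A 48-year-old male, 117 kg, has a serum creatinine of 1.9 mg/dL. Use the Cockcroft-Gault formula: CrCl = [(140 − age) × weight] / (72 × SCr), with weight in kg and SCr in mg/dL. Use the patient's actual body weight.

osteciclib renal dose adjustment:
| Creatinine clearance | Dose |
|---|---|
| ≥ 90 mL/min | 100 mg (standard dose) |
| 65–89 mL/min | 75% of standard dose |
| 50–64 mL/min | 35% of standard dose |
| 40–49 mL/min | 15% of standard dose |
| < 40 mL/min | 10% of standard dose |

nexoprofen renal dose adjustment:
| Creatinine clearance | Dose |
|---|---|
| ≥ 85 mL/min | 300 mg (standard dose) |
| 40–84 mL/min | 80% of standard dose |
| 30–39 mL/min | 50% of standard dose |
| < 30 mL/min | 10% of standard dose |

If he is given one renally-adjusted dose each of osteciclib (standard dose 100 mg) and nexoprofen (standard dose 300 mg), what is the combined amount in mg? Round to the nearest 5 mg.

315 mg

CrCl = (140 − 48) × 117 / (72 × 1.9) = 10764.0 / 136.80 ≈ 78.7 mL/min
CrCl ≈ 79 mL/min.
osteciclib: 65–89 mL/min → 75% of 100 mg = 75 mg.
nexoprofen: 40–84 mL/min → 80% of 300 mg = 240 mg.
Total = 75 + 240 = 315 mg.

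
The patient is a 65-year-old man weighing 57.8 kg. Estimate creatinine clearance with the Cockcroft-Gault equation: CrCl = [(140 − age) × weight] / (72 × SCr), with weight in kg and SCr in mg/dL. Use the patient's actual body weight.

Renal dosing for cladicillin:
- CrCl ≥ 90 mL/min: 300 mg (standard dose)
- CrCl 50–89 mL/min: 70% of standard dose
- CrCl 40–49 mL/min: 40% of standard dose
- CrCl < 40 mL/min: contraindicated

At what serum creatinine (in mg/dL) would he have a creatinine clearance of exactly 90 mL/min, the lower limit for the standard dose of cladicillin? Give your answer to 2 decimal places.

0.67 mg/dL

Standard dose requires CrCl ≥ 90 mL/min.
Set (140 − 65) × 57.8 / (72 × SCr) = 90
SCr = (140 − 65) × 57.8 / (72 × 90) = 0.669 mg/dL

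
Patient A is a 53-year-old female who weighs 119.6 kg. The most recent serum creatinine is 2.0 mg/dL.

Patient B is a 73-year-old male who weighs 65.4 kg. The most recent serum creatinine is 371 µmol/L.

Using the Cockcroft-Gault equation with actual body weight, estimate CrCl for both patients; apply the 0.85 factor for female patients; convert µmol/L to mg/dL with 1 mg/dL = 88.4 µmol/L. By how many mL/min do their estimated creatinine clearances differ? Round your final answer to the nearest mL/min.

Patient A: CrCl = (140 − 53) × 119.6 / (72 × 2) × 0.85 = 10405.2 / 144.00 × 0.85 ≈ 61.4 mL/min
Patient B: SCr = 371 / 88.4 = 4.197 mg/dL
Patient B: CrCl = (140 − 73) × 65.4 / (72 × 4.197) = 4381.8 / 302.18 ≈ 14.5 mL/min
|61.4 − 14.5| = 46.9 mL/min

47 mL/min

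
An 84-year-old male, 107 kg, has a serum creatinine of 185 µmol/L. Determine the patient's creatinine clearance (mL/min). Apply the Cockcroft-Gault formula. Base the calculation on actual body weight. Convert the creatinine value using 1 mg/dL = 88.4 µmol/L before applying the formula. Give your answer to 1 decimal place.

39.8 mL/min

SCr = 185 / 88.4 = 2.093 mg/dL
CrCl = (140 − 84) × 107 / (72 × 2.093) = 5992.0 / 150.70 ≈ 39.8 mL/min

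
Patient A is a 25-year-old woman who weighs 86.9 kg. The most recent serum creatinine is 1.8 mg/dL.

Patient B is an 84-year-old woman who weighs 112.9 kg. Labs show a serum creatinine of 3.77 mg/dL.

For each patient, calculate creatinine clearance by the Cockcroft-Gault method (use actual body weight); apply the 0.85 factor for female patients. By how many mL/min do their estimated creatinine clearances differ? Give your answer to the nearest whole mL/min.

46 mL/min

Patient A: CrCl = (140 − 25) × 86.9 / (72 × 1.8) × 0.85 = 9993.5 / 129.60 × 0.85 ≈ 65.5 mL/min
Patient B: CrCl = (140 − 84) × 112.9 / (72 × 3.77) × 0.85 = 6322.4 / 271.44 × 0.85 ≈ 19.8 mL/min
|65.5 − 19.8| = 45.7 mL/min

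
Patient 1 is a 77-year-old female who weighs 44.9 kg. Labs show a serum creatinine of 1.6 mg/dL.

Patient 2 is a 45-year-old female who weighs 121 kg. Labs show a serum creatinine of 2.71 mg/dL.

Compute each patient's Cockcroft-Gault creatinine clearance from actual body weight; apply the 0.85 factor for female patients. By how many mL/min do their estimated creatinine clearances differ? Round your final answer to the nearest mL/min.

29 mL/min

Patient 1: CrCl = (140 − 77) × 44.9 / (72 × 1.6) × 0.85 = 2828.7 / 115.20 × 0.85 ≈ 20.9 mL/min
Patient 2: CrCl = (140 − 45) × 121 / (72 × 2.71) × 0.85 = 11495.0 / 195.12 × 0.85 ≈ 50.1 mL/min
|20.9 − 50.1| = 29.2 mL/min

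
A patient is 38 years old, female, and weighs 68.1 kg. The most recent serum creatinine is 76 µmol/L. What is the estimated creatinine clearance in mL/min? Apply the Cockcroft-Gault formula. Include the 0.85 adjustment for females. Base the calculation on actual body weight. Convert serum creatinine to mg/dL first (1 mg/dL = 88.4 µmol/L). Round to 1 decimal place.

95.4 mL/min

SCr = 76 / 88.4 = 0.86 mg/dL
CrCl = (140 − 38) × 68.1 / (72 × 0.86) × 0.85 = 6946.2 / 61.92 × 0.85 ≈ 95.4 mL/min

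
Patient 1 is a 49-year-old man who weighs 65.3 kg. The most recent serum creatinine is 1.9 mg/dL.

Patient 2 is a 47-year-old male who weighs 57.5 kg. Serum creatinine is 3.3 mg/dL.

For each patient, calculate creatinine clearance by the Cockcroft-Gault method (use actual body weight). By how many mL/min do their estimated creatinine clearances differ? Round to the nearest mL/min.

21 mL/min

Patient 1: CrCl = (140 − 49) × 65.3 / (72 × 1.9) = 5942.3 / 136.80 ≈ 43.4 mL/min
Patient 2: CrCl = (140 − 47) × 57.5 / (72 × 3.3) = 5347.5 / 237.60 ≈ 22.5 mL/min
|43.4 − 22.5| = 20.9 mL/min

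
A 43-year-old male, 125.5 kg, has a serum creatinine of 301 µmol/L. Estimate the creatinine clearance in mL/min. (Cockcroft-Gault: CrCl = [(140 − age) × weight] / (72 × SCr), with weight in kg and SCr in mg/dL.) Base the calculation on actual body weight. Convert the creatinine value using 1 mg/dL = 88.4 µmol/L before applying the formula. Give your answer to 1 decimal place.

49.7 mL/min

SCr = 301 / 88.4 = 3.405 mg/dL
CrCl = (140 − 43) × 125.5 / (72 × 3.405) = 12173.5 / 245.16 ≈ 49.7 mL/min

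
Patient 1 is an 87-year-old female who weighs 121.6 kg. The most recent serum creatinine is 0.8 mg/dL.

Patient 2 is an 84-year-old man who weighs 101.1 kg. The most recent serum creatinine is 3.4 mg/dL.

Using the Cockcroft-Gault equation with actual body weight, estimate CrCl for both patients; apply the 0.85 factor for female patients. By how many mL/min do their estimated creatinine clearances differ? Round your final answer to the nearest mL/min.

Patient 1: CrCl = (140 − 87) × 121.6 / (72 × 0.8) × 0.85 = 6444.8 / 57.60 × 0.85 ≈ 95.1 mL/min
Patient 2: CrCl = (140 − 84) × 101.1 / (72 × 3.4) = 5661.6 / 244.80 ≈ 23.1 mL/min
|95.1 − 23.1| = 72.0 mL/min

72 mL/min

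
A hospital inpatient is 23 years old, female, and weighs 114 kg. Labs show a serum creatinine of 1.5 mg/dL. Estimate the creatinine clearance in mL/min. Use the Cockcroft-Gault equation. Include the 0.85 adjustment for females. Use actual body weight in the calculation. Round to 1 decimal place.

105.0 mL/min

CrCl = (140 − 23) × 114 / (72 × 1.5) × 0.85 = 13338.0 / 108.00 × 0.85 ≈ 105.0 mL/min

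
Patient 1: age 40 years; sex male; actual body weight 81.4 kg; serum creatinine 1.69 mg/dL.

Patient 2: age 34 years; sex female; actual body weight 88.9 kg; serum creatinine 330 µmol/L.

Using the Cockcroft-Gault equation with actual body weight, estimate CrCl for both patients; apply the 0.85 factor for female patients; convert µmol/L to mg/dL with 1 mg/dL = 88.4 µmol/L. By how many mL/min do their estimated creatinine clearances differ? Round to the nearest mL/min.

37 mL/min

Patient 1: CrCl = (140 − 40) × 81.4 / (72 × 1.69) = 8140.0 / 121.68 ≈ 66.9 mL/min
Patient 2: SCr = 330 / 88.4 = 3.733 mg/dL
Patient 2: CrCl = (140 − 34) × 88.9 / (72 × 3.733) × 0.85 = 9423.4 / 268.78 × 0.85 ≈ 29.8 mL/min
|66.9 − 29.8| = 37.1 mL/min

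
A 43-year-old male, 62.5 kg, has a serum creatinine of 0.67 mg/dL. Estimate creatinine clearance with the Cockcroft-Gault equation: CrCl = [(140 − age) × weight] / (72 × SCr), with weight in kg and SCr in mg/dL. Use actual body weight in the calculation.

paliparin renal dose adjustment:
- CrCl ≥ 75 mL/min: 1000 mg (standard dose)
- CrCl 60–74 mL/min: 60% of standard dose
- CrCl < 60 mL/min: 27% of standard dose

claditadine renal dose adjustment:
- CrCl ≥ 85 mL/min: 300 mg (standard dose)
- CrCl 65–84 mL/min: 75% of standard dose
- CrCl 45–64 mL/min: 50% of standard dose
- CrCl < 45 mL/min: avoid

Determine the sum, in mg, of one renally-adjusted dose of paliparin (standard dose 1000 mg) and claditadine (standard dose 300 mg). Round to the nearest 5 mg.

1300 mg

CrCl = (140 − 43) × 62.5 / (72 × 0.67) = 6062.5 / 48.24 ≈ 125.7 mL/min
CrCl ≈ 126 mL/min.
paliparin: ≥ 75 mL/min → 100% of 1000 mg = 1000 mg.
claditadine: ≥ 85 mL/min → 100% of 300 mg = 300 mg.
Total = 1000 + 300 = 1300 mg.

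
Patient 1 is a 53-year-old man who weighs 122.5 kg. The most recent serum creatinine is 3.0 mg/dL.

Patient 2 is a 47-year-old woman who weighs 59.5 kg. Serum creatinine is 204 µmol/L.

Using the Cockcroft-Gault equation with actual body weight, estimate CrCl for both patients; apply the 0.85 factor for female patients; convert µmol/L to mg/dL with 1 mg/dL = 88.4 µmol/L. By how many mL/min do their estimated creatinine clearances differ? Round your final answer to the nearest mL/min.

Patient 1: CrCl = (140 − 53) × 122.5 / (72 × 3) = 10657.5 / 216.00 ≈ 49.3 mL/min
Patient 2: SCr = 204 / 88.4 = 2.308 mg/dL
Patient 2: CrCl = (140 − 47) × 59.5 / (72 × 2.308) × 0.85 = 5533.5 / 166.18 × 0.85 ≈ 28.3 mL/min
|49.3 − 28.3| = 21.0 mL/min

21 mL/min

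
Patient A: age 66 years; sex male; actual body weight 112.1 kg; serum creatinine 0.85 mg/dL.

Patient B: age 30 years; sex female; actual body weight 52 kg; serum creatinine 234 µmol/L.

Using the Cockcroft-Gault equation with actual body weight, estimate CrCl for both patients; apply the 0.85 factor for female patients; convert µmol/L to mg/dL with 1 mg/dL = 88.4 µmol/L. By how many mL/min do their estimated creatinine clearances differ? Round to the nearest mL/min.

Patient A: CrCl = (140 − 66) × 112.1 / (72 × 0.85) = 8295.4 / 61.20 ≈ 135.5 mL/min
Patient B: SCr = 234 / 88.4 = 2.647 mg/dL
Patient B: CrCl = (140 − 30) × 52 / (72 × 2.647) × 0.85 = 5720.0 / 190.58 × 0.85 ≈ 25.5 mL/min
|135.5 − 25.5| = 110.0 mL/min

110 mL/min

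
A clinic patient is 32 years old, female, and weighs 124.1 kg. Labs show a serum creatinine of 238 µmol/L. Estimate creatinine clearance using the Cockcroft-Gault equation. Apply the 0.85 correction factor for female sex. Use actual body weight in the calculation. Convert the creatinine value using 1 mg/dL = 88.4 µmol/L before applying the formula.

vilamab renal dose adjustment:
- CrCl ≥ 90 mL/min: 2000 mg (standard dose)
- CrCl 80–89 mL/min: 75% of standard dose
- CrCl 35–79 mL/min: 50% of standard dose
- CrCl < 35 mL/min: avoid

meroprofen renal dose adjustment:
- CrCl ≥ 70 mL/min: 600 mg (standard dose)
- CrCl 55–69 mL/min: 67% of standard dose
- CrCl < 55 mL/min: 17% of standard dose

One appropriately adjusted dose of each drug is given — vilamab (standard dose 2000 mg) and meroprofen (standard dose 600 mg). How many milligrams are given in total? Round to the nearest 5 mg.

1400 mg

SCr = 238 / 88.4 = 2.692 mg/dL
CrCl = (140 − 32) × 124.1 / (72 × 2.692) × 0.85 = 13402.8 / 193.82 × 0.85 ≈ 58.8 mL/min
CrCl ≈ 59 mL/min.
vilamab: 35–79 mL/min → 50% of 2000 mg = 1000 mg.
meroprofen: 55–69 mL/min → 67% of 600 mg = 402 mg.
Total = 1000 + 402 = 1402 mg.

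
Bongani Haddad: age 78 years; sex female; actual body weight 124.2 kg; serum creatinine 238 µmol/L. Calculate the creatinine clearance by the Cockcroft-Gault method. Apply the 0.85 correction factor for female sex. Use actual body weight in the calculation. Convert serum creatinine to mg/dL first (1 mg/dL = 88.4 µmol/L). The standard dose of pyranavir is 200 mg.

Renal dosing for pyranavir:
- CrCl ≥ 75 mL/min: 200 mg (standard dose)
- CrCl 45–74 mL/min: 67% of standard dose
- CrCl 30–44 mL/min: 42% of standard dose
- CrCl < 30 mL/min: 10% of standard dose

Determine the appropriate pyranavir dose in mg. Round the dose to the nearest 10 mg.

SCr = 238 / 88.4 = 2.692 mg/dL
CrCl = (140 − 78) × 124.2 / (72 × 2.692) × 0.85 = 7700.4 / 193.82 × 0.85 ≈ 33.8 mL/min
CrCl ≈ 34 mL/min → bracket 30–44 mL/min.
42% of 200 mg = 84 mg → 80 mg

80 mg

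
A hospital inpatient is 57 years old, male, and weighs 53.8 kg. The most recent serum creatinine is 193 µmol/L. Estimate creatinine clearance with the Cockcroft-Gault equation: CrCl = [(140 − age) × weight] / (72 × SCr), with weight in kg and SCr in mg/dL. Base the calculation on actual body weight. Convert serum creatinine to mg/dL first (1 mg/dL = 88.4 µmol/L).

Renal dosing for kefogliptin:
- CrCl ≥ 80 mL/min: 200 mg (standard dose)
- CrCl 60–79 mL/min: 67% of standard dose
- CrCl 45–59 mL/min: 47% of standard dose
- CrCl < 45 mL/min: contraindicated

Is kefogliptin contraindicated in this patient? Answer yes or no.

yes

SCr = 193 / 88.4 = 2.183 mg/dL
CrCl = (140 − 57) × 53.8 / (72 × 2.183) = 4465.4 / 157.18 ≈ 28.4 mL/min
CrCl ≈ 28 mL/min, which is < 45 mL/min.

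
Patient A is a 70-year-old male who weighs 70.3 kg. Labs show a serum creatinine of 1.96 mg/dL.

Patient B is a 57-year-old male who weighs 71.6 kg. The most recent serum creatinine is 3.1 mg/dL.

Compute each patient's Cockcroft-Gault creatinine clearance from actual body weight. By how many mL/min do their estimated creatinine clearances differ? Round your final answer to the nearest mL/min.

Patient A: CrCl = (140 − 70) × 70.3 / (72 × 1.96) = 4921.0 / 141.12 ≈ 34.9 mL/min
Patient B: CrCl = (140 − 57) × 71.6 / (72 × 3.1) = 5942.8 / 223.20 ≈ 26.6 mL/min
|34.9 − 26.6| = 8.3 mL/min

8 mL/min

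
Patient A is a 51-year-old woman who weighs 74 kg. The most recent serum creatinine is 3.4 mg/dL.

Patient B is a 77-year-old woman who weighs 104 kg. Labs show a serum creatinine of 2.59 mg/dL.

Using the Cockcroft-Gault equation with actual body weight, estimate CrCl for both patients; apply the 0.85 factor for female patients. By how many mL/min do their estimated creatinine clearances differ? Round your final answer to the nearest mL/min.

7 mL/min

Patient A: CrCl = (140 − 51) × 74 / (72 × 3.4) × 0.85 = 6586.0 / 244.80 × 0.85 ≈ 22.9 mL/min
Patient B: CrCl = (140 − 77) × 104 / (72 × 2.59) × 0.85 = 6552.0 / 186.48 × 0.85 ≈ 29.9 mL/min
|22.9 − 29.9| = 7.0 mL/min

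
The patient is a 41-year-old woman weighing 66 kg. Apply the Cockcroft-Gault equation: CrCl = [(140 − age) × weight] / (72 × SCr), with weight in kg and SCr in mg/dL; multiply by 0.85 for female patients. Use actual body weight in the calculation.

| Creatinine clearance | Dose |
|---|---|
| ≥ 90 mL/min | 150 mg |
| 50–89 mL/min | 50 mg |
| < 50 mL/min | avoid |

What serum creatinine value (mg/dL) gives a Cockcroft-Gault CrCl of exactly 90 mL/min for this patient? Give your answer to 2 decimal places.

Standard dose requires CrCl ≥ 90 mL/min.
Set (140 − 41) × 66 × 0.85 / (72 × SCr) = 90
SCr = (140 − 41) × 66 × 0.85 / (72 × 90) = 0.857 mg/dL

0.86 mg/dL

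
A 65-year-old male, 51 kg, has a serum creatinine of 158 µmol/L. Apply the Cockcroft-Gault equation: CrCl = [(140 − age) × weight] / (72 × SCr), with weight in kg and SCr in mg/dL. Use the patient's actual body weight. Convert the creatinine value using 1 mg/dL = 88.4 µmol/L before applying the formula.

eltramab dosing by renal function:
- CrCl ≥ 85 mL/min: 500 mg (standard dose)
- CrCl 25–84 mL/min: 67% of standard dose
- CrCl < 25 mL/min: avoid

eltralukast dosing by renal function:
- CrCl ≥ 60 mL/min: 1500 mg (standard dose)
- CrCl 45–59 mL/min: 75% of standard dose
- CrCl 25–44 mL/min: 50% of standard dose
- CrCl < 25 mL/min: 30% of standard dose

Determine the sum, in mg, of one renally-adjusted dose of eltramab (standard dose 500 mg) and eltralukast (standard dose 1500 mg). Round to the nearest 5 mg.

SCr = 158 / 88.4 = 1.787 mg/dL
CrCl = (140 − 65) × 51 / (72 × 1.787) = 3825.0 / 128.66 ≈ 29.7 mL/min
CrCl ≈ 30 mL/min.
eltramab: 25–84 mL/min → 67% of 500 mg = 335 mg.
eltralukast: 25–44 mL/min → 50% of 1500 mg = 750 mg.
Total = 335 + 750 = 1085 mg.

1085 mg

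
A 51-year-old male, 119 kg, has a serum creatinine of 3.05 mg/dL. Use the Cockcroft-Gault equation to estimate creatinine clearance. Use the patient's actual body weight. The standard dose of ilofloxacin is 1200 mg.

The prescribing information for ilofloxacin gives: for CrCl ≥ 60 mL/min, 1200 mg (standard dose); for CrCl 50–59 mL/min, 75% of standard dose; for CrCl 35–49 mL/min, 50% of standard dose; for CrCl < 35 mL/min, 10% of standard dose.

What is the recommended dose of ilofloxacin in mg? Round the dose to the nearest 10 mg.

600 mg

CrCl = (140 − 51) × 119 / (72 × 3.05) = 10591.0 / 219.60 ≈ 48.2 mL/min
CrCl ≈ 48 mL/min → bracket 35–49 mL/min.
50% of 1200 mg = 600 mg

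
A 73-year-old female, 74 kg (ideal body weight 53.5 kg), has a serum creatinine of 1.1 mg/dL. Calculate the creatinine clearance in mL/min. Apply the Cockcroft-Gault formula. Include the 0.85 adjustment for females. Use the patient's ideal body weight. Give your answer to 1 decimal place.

CrCl = (140 − 73) × 53.5 / (72 × 1.1) × 0.85 = 3584.5 / 79.20 × 0.85 ≈ 38.5 mL/min

38.5 mL/min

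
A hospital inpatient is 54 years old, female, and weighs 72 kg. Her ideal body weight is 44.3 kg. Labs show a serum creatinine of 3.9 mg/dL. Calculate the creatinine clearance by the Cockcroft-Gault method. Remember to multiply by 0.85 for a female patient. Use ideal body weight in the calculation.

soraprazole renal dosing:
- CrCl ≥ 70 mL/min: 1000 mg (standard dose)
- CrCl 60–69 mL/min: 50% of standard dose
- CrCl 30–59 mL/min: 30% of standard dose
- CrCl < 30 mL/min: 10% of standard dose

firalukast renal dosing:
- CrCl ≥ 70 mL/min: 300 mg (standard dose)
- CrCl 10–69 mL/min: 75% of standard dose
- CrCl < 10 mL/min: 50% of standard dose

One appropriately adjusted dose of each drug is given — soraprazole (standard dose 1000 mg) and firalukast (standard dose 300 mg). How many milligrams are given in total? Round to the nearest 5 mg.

325 mg

CrCl = (140 − 54) × 44.3 / (72 × 3.9) × 0.85 = 3809.8 / 280.80 × 0.85 ≈ 11.5 mL/min
CrCl ≈ 12 mL/min.
soraprazole: < 30 mL/min → 10% of 1000 mg = 100 mg.
firalukast: 10–69 mL/min → 75% of 300 mg = 225 mg.
Total = 100 + 225 = 325 mg.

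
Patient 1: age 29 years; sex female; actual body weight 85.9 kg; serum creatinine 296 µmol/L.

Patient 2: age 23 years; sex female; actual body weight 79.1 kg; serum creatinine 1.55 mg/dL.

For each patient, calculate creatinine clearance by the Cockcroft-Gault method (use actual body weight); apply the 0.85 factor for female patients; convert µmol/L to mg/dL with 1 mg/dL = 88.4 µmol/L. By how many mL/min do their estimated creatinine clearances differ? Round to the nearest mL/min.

37 mL/min

Patient 1: SCr = 296 / 88.4 = 3.348 mg/dL
Patient 1: CrCl = (140 − 29) × 85.9 / (72 × 3.348) × 0.85 = 9534.9 / 241.06 × 0.85 ≈ 33.6 mL/min
Patient 2: CrCl = (140 − 23) × 79.1 / (72 × 1.55) × 0.85 = 9254.7 / 111.60 × 0.85 ≈ 70.5 mL/min
|33.6 − 70.5| = 36.9 mL/min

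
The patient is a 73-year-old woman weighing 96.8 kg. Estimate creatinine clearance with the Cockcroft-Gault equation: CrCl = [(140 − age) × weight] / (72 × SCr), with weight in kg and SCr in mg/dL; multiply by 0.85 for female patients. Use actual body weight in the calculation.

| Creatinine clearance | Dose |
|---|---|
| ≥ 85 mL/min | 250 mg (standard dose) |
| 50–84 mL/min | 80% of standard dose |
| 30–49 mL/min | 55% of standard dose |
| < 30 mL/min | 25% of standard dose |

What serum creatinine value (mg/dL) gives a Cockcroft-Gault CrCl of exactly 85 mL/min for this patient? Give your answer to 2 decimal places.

0.90 mg/dL

Standard dose requires CrCl ≥ 85 mL/min.
Set (140 − 73) × 96.8 × 0.85 / (72 × SCr) = 85
SCr = (140 − 73) × 96.8 × 0.85 / (72 × 85) = 0.901 mg/dL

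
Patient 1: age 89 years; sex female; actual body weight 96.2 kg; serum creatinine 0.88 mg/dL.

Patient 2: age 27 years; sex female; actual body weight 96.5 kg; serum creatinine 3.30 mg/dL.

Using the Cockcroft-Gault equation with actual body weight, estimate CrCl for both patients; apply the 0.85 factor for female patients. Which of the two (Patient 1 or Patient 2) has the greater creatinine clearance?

Patient 1: CrCl = (140 − 89) × 96.2 / (72 × 0.88) × 0.85 = 4906.2 / 63.36 × 0.85 ≈ 65.8 mL/min
Patient 2: CrCl = (140 − 27) × 96.5 / (72 × 3.3) × 0.85 = 10904.5 / 237.60 × 0.85 ≈ 39.0 mL/min
65.8 vs 39.0 mL/min → Patient 1 is higher.

Patient 1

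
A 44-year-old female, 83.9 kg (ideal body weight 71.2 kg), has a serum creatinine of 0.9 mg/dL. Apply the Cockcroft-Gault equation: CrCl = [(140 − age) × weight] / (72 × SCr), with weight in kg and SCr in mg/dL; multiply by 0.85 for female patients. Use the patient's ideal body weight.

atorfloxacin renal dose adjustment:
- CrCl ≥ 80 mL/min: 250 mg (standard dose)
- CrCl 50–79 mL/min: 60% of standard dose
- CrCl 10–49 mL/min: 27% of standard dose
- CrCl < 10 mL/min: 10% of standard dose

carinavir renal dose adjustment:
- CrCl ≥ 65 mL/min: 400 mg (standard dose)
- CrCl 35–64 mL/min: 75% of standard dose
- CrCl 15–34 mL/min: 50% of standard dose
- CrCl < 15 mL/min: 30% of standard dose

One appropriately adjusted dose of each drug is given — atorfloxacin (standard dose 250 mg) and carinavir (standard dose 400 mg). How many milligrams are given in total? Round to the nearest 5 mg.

CrCl = (140 − 44) × 71.2 / (72 × 0.9) × 0.85 = 6835.2 / 64.80 × 0.85 ≈ 89.7 mL/min
CrCl ≈ 90 mL/min.
atorfloxacin: ≥ 80 mL/min → 100% of 250 mg = 250 mg.
carinavir: ≥ 65 mL/min → 100% of 400 mg = 400 mg.
Total = 250 + 400 = 650 mg.

650 mg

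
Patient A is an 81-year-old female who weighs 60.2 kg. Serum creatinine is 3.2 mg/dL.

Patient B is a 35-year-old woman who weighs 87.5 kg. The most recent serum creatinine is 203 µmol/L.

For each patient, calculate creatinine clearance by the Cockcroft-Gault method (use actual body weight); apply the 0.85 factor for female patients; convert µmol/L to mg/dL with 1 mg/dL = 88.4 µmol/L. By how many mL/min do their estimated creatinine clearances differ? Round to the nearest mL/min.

34 mL/min

Patient A: CrCl = (140 − 81) × 60.2 / (72 × 3.2) × 0.85 = 3551.8 / 230.40 × 0.85 ≈ 13.1 mL/min
Patient B: SCr = 203 / 88.4 = 2.296 mg/dL
Patient B: CrCl = (140 − 35) × 87.5 / (72 × 2.296) × 0.85 = 9187.5 / 165.31 × 0.85 ≈ 47.2 mL/min
|13.1 − 47.2| = 34.1 mL/min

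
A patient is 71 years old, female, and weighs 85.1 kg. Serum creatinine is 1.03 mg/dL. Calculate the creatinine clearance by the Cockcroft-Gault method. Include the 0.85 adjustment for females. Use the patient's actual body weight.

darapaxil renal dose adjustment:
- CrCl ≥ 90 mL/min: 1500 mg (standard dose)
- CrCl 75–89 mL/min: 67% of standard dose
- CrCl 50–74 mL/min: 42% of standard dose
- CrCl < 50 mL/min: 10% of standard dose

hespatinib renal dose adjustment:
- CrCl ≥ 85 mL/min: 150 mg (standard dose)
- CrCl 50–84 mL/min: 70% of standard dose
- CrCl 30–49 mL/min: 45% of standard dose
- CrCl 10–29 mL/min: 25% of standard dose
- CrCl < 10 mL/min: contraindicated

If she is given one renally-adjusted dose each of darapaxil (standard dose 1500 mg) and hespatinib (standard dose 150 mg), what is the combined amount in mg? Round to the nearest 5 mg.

CrCl = (140 − 71) × 85.1 / (72 × 1.03) × 0.85 = 5871.9 / 74.16 × 0.85 ≈ 67.3 mL/min
CrCl ≈ 67 mL/min.
darapaxil: 50–74 mL/min → 42% of 1500 mg = 630 mg.
hespatinib: 50–84 mL/min → 70% of 150 mg = 105 mg.
Total = 630 + 105 = 735 mg.

735 mg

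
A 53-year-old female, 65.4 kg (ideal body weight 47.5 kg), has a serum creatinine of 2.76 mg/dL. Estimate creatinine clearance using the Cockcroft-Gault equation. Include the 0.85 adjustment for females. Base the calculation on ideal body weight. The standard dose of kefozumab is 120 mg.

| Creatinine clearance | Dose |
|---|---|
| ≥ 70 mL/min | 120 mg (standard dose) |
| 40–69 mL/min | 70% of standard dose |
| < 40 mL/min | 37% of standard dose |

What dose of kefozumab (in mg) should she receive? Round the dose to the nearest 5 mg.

CrCl = (140 − 53) × 47.5 / (72 × 2.76) × 0.85 = 4132.5 / 198.72 × 0.85 ≈ 17.7 mL/min
CrCl ≈ 18 mL/min → bracket < 40 mL/min.
37% of 120 mg = 44.4 mg → 45 mg

45 mg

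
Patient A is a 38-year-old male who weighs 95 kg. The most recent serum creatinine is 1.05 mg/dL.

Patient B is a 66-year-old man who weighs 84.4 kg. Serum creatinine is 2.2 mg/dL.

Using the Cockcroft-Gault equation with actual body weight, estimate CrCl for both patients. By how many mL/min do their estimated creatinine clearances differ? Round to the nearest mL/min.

Patient A: CrCl = (140 − 38) × 95 / (72 × 1.05) = 9690.0 / 75.60 ≈ 128.2 mL/min
Patient B: CrCl = (140 − 66) × 84.4 / (72 × 2.2) = 6245.6 / 158.40 ≈ 39.4 mL/min
|128.2 − 39.4| = 88.8 mL/min

89 mL/min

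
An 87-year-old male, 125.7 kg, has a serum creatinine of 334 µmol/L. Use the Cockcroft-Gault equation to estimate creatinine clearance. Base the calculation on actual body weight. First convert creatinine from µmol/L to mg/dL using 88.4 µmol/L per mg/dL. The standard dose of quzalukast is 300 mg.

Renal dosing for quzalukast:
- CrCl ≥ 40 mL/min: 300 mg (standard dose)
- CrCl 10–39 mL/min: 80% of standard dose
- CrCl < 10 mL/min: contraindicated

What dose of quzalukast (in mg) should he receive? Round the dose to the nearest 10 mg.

240 mg

SCr = 334 / 88.4 = 3.778 mg/dL
CrCl = (140 − 87) × 125.7 / (72 × 3.778) = 6662.1 / 272.02 ≈ 24.5 mL/min
CrCl ≈ 24 mL/min → bracket 10–39 mL/min.
80% of 300 mg = 240 mg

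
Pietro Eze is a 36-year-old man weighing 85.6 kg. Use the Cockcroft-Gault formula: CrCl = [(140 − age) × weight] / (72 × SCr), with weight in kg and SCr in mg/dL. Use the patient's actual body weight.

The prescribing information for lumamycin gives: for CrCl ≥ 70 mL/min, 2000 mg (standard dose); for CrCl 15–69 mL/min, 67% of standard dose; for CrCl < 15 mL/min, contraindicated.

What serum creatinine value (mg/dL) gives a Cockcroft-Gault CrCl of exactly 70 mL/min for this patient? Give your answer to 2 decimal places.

Standard dose requires CrCl ≥ 70 mL/min.
Set (140 − 36) × 85.6 / (72 × SCr) = 70
SCr = (140 − 36) × 85.6 / (72 × 70) = 1.766 mg/dL

1.77 mg/dL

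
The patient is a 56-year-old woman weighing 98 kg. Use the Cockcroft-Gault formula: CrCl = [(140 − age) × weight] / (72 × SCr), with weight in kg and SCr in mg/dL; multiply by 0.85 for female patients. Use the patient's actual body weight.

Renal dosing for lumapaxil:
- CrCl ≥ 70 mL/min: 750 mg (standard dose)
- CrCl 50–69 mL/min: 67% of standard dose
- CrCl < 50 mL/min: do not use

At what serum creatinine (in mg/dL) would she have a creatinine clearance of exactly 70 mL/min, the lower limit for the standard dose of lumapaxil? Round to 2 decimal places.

Standard dose requires CrCl ≥ 70 mL/min.
Set (140 − 56) × 98 × 0.85 / (72 × SCr) = 70
SCr = (140 − 56) × 98 × 0.85 / (72 × 70) = 1.388 mg/dL

1.39 mg/dL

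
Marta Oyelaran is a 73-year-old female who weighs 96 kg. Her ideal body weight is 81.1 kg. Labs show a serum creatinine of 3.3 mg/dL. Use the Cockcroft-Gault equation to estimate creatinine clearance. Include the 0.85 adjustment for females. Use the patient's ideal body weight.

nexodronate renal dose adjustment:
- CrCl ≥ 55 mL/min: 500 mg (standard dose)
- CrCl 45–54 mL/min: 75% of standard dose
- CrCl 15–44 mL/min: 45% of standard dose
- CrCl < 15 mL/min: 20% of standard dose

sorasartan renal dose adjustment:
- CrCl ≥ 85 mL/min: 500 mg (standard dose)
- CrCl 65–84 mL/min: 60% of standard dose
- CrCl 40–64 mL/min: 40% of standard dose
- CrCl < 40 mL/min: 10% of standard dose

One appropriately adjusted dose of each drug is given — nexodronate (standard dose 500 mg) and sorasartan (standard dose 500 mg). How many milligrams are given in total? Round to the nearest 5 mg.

275 mg

CrCl = (140 − 73) × 81.1 / (72 × 3.3) × 0.85 = 5433.7 / 237.60 × 0.85 ≈ 19.4 mL/min
CrCl ≈ 19 mL/min.
nexodronate: 15–44 mL/min → 45% of 500 mg = 225 mg.
sorasartan: < 40 mL/min → 10% of 500 mg = 50 mg.
Total = 225 + 50 = 275 mg.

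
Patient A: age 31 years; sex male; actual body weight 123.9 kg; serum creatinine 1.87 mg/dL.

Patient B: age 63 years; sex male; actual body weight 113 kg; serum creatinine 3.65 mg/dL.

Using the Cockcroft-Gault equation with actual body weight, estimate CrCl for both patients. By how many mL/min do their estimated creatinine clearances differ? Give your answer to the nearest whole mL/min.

Patient A: CrCl = (140 − 31) × 123.9 / (72 × 1.87) = 13505.1 / 134.64 ≈ 100.3 mL/min
Patient B: CrCl = (140 − 63) × 113 / (72 × 3.65) = 8701.0 / 262.80 ≈ 33.1 mL/min
|100.3 − 33.1| = 67.2 mL/min

67 mL/min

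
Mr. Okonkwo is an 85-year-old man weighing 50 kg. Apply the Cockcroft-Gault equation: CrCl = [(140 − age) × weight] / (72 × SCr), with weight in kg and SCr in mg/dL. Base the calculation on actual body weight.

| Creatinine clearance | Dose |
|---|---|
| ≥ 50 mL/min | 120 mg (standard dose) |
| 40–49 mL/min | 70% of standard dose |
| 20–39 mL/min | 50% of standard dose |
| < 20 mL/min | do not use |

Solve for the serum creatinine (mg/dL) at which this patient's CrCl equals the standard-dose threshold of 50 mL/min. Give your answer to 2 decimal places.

0.76 mg/dL

Standard dose requires CrCl ≥ 50 mL/min.
Set (140 − 85) × 50 / (72 × SCr) = 50
SCr = (140 − 85) × 50 / (72 × 50) = 0.764 mg/dL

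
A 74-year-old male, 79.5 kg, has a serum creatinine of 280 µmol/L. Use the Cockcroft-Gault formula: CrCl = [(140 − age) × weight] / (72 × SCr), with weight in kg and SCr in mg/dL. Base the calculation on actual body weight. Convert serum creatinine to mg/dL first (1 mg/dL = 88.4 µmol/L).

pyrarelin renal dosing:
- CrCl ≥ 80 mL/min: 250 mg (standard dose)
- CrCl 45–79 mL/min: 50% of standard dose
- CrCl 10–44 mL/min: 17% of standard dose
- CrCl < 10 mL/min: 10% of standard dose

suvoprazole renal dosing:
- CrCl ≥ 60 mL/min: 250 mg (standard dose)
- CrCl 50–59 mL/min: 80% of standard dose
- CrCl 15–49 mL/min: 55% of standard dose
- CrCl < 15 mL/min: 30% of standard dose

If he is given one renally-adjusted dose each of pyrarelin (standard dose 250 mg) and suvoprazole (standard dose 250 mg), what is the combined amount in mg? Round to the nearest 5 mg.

SCr = 280 / 88.4 = 3.167 mg/dL
CrCl = (140 − 74) × 79.5 / (72 × 3.167) = 5247.0 / 228.02 ≈ 23.0 mL/min
CrCl ≈ 23 mL/min.
pyrarelin: 10–44 mL/min → 17% of 250 mg = 42.5 mg.
suvoprazole: 15–49 mL/min → 55% of 250 mg = 137.5 mg.
Total = 42.5 + 137.5 = 180 mg.

180 mg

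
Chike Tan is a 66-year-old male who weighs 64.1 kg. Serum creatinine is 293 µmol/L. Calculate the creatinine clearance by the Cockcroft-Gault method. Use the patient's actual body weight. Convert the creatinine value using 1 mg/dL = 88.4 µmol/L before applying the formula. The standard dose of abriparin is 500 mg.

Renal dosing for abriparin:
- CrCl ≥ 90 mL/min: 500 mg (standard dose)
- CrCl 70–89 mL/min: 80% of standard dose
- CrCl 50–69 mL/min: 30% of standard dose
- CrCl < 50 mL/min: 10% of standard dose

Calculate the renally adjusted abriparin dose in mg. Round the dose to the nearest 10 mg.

SCr = 293 / 88.4 = 3.314 mg/dL
CrCl = (140 − 66) × 64.1 / (72 × 3.314) = 4743.4 / 238.61 ≈ 19.9 mL/min
CrCl ≈ 20 mL/min → bracket < 50 mL/min.
10% of 500 mg = 50 mg

50 mg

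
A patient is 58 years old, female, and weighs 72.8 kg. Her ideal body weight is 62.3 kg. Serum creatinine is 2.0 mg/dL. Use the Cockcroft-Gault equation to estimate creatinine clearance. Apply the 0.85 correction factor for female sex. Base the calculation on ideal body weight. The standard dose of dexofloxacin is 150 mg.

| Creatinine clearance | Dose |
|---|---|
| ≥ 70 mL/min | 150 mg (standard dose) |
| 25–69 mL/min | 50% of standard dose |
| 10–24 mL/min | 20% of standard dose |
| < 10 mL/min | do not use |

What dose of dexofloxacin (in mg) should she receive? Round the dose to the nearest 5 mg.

75 mg

CrCl = (140 − 58) × 62.3 / (72 × 2) × 0.85 = 5108.6 / 144.00 × 0.85 ≈ 30.2 mL/min
CrCl ≈ 30 mL/min → bracket 25–69 mL/min.
50% of 150 mg = 75 mg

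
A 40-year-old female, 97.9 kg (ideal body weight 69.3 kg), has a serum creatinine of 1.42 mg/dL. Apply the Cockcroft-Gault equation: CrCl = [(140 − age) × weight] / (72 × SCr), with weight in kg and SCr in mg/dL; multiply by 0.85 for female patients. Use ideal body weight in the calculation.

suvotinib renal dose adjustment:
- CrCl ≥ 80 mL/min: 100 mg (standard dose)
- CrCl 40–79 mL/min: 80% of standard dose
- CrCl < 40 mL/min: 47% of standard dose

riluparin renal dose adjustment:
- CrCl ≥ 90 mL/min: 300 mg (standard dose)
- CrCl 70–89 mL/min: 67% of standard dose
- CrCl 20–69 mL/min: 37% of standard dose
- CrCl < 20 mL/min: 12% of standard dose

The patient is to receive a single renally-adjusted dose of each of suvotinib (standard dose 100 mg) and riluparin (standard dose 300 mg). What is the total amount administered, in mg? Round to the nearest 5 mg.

CrCl = (140 − 40) × 69.3 / (72 × 1.42) × 0.85 = 6930.0 / 102.24 × 0.85 ≈ 57.6 mL/min
CrCl ≈ 58 mL/min.
suvotinib: 40–79 mL/min → 80% of 100 mg = 80 mg.
riluparin: 20–69 mL/min → 37% of 300 mg = 111 mg.
Total = 80 + 111 = 191 mg.

190 mg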